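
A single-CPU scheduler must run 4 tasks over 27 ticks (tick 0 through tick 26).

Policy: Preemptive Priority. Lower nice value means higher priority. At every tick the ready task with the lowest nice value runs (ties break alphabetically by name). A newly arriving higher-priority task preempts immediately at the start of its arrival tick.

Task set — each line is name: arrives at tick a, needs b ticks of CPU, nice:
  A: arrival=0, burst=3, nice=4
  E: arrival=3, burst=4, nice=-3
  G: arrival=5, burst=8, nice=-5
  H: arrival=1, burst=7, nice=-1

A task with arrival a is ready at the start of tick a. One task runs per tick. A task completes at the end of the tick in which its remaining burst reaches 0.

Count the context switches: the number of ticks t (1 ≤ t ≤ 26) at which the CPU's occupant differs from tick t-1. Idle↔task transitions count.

t=0: ready={A} → run A
t=1: ready={A,H} → run H
t=2: ready={A,H} → run H
t=3: ready={A,E,H} → run E
t=4: ready={A,E,H} → run E
t=5: ready={A,E,G,H} → run G
t=6: ready={A,E,G,H} → run G
t=7: ready={A,E,G,H} → run G
t=8: ready={A,E,G,H} → run G
t=9: ready={A,E,G,H} → run G
t=10: ready={A,E,G,H} → run G
t=11: ready={A,E,G,H} → run G
t=12: ready={A,E,G,H} → run G
t=13: ready={A,E,H} → run E
t=14: ready={A,E,H} → run E
t=15: ready={A,H} → run H
t=16: ready={A,H} → run H
t=17: ready={A,H} → run H
t=18: ready={A,H} → run H
t=19: ready={A,H} → run H
t=20: ready={A} → run A
t=21: ready={A} → run A
t=22: (idle)
t=23: (idle)
t=24: (idle)
t=25: (idle)
t=26: (idle)

context switches = 7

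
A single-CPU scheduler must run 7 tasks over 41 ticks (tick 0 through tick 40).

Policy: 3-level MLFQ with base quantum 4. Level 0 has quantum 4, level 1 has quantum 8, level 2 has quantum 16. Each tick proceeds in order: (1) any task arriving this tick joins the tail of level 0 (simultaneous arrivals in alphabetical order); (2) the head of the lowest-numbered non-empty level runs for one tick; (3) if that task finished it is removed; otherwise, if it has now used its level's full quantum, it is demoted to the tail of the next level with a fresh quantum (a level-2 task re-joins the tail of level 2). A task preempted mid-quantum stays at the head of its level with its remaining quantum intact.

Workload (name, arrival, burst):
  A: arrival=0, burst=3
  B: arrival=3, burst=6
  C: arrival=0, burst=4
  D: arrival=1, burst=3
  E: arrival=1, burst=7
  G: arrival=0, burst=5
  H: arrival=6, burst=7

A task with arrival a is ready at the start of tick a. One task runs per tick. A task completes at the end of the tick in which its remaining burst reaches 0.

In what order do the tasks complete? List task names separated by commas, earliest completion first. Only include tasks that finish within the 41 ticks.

t=0: L0/L1/L2 = ACG/-/- → run A
t=1: L0/L1/L2 = ACGDE/-/- → run A
t=2: L0/L1/L2 = ACGDE/-/- → run A
t=3: L0/L1/L2 = CGDEB/-/- → run C
t=4: L0/L1/L2 = CGDEB/-/- → run C
t=5: L0/L1/L2 = CGDEB/-/- → run C
t=6: L0/L1/L2 = CGDEBH/-/- → run C
t=7: L0/L1/L2 = GDEBH/-/- → run G
t=8: L0/L1/L2 = GDEBH/-/- → run G
t=9: L0/L1/L2 = GDEBH/-/- → run G
t=10: L0/L1/L2 = GDEBH/-/- → run G
t=11: L0/L1/L2 = DEBH/G/- → run D
t=12: L0/L1/L2 = DEBH/G/- → run D
t=13: L0/L1/L2 = DEBH/G/- → run D
t=14: L0/L1/L2 = EBH/G/- → run E
t=15: L0/L1/L2 = EBH/G/- → run E
t=16: L0/L1/L2 = EBH/G/- → run E
t=17: L0/L1/L2 = EBH/G/- → run E
t=18: L0/L1/L2 = BH/GE/- → run B
t=19: L0/L1/L2 = BH/GE/- → run B
t=20: L0/L1/L2 = BH/GE/- → run B
t=21: L0/L1/L2 = BH/GE/- → run B
t=22: L0/L1/L2 = H/GEB/- → run H
t=23: L0/L1/L2 = H/GEB/- → run H
t=24: L0/L1/L2 = H/GEB/- → run H
t=25: L0/L1/L2 = H/GEB/- → run H
t=26: L0/L1/L2 = -/GEBH/- → run G
t=27: L0/L1/L2 = -/EBH/- → run E
t=28: L0/L1/L2 = -/EBH/- → run E
t=29: L0/L1/L2 = -/EBH/- → run E
t=30: L0/L1/L2 = -/BH/- → run B
t=31: L0/L1/L2 = -/BH/- → run B
t=32: L0/L1/L2 = -/H/- → run H
t=33: L0/L1/L2 = -/H/- → run H
t=34: L0/L1/L2 = -/H/- → run H
t=35: (idle)
t=36: (idle)
t=37: (idle)
t=38: (idle)
t=39: (idle)
t=40: (idle)

completion order = A, C, D, G, E, B, H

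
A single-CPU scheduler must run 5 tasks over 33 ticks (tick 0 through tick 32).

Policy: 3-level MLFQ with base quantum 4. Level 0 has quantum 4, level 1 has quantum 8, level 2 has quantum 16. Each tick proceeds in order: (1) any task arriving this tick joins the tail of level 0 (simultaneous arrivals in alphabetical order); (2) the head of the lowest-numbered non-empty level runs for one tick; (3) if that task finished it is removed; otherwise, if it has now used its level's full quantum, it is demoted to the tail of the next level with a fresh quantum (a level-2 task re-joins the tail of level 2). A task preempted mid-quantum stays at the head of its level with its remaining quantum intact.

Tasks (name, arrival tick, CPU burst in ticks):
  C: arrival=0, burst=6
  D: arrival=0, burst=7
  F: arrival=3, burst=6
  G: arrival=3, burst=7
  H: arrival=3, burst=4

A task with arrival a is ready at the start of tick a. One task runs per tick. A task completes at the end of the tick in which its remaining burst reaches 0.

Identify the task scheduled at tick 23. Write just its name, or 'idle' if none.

t=0: L0/L1/L2 = CD/-/- → run C
t=1: L0/L1/L2 = CD/-/- → run C
t=2: L0/L1/L2 = CD/-/- → run C
t=3: L0/L1/L2 = CDFGH/-/- → run C
t=4: L0/L1/L2 = DFGH/C/- → run D
t=5: L0/L1/L2 = DFGH/C/- → run D
t=6: L0/L1/L2 = DFGH/C/- → run D
t=7: L0/L1/L2 = DFGH/C/- → run D
t=8: L0/L1/L2 = FGH/CD/- → run F
t=9: L0/L1/L2 = FGH/CD/- → run F
t=10: L0/L1/L2 = FGH/CD/- → run F
t=11: L0/L1/L2 = FGH/CD/- → run F
t=12: L0/L1/L2 = GH/CDF/- → run G
t=13: L0/L1/L2 = GH/CDF/- → run G
t=14: L0/L1/L2 = GH/CDF/- → run G
t=15: L0/L1/L2 = GH/CDF/- → run G
t=16: L0/L1/L2 = H/CDFG/- → run H
t=17: L0/L1/L2 = H/CDFG/- → run H
t=18: L0/L1/L2 = H/CDFG/- → run H
t=19: L0/L1/L2 = H/CDFG/- → run H
t=20: L0/L1/L2 = -/CDFG/- → run C
t=21: L0/L1/L2 = -/CDFG/- → run C
t=22: L0/L1/L2 = -/DFG/- → run D
t=23: L0/L1/L2 = -/DFG/- → run D
t=24: L0/L1/L2 = -/DFG/- → run D
t=25: L0/L1/L2 = -/FG/- → run F
t=26: L0/L1/L2 = -/FG/- → run F
t=27: L0/L1/L2 = -/G/- → run G
t=28: L0/L1/L2 = -/G/- → run G
t=29: L0/L1/L2 = -/G/- → run G
t=30: (idle)
t=31: (idle)
t=32: (idle)

running at tick 23 = D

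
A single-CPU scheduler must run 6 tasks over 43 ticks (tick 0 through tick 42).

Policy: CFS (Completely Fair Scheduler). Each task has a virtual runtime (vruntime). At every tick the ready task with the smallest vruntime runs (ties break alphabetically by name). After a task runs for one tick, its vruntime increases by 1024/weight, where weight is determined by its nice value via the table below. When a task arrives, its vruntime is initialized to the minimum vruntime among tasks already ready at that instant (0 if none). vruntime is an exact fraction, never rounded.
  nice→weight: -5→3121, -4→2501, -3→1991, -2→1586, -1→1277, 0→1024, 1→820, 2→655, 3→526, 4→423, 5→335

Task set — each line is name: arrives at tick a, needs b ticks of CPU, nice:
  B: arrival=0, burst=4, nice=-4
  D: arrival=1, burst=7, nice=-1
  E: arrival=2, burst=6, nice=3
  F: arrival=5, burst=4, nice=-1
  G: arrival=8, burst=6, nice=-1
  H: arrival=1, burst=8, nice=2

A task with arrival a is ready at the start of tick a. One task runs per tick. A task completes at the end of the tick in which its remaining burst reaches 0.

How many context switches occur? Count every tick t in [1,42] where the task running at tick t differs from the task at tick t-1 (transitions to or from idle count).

context switches = 33

t=0: vr[B=0] → run B
t=1: vr[B=1024/2501 D=1024/2501 H=1024/2501] → run B
t=2: vr[B=2048/2501 D=1024/2501 E=1024/2501 H=1024/2501] → run D
t=3: vr[B=2048/2501 D=3868672/3193777 E=1024/2501 H=1024/2501] → run E
t=4: vr[B=2048/2501 D=3868672/3193777 E=1549824/657763 H=1024/2501] → run H
t=5: vr[B=2048/2501 D=3868672/3193777 E=1549824/657763 F=2048/2501 H=3231744/1638155] → run B
t=6: vr[B=3072/2501 D=3868672/3193777 E=1549824/657763 F=2048/2501 H=3231744/1638155] → run F
t=7: vr[B=3072/2501 D=3868672/3193777 E=1549824/657763 F=5176320/3193777 H=3231744/1638155] → run D
t=8: vr[B=3072/2501 D=6429696/3193777 E=1549824/657763 F=5176320/3193777 G=3072/2501 H=3231744/1638155] → run B
t=9: vr[D=6429696/3193777 E=1549824/657763 F=5176320/3193777 G=3072/2501 H=3231744/1638155] → run G
t=10: vr[D=6429696/3193777 E=1549824/657763 F=5176320/3193777 G=6483968/3193777 H=3231744/1638155] → run F
t=11: vr[D=6429696/3193777 E=1549824/657763 F=7737344/3193777 G=6483968/3193777 H=3231744/1638155] → run H
t=12: vr[D=6429696/3193777 E=1549824/657763 F=7737344/3193777 G=6483968/3193777 H=5792768/1638155] → run D
t=13: vr[D=8990720/3193777 E=1549824/657763 F=7737344/3193777 G=6483968/3193777 H=5792768/1638155] → run G
t=14: vr[D=8990720/3193777 E=1549824/657763 F=7737344/3193777 G=9044992/3193777 H=5792768/1638155] → run E
t=15: vr[D=8990720/3193777 E=2830336/657763 F=7737344/3193777 G=9044992/3193777 H=5792768/1638155] → run F
t=16: vr[D=8990720/3193777 E=2830336/657763 F=10298368/3193777 G=9044992/3193777 H=5792768/1638155] → run D
t=17: vr[D=11551744/3193777 E=2830336/657763 F=10298368/3193777 G=9044992/3193777 H=5792768/1638155] → run G
t=18: vr[D=11551744/3193777 E=2830336/657763 F=10298368/3193777 G=11606016/3193777 H=5792768/1638155] → run F
t=19: vr[D=11551744/3193777 E=2830336/657763 G=11606016/3193777 H=5792768/1638155] → run H
t=20: vr[D=11551744/3193777 E=2830336/657763 G=11606016/3193777 H=8353792/1638155] → run D
t=21: vr[D=14112768/3193777 E=2830336/657763 G=11606016/3193777 H=8353792/1638155] → run G
t=22: vr[D=14112768/3193777 E=2830336/657763 G=14167040/3193777 H=8353792/1638155] → run E
t=23: vr[D=14112768/3193777 E=4110848/657763 G=14167040/3193777 H=8353792/1638155] → run D
t=24: vr[D=16673792/3193777 E=4110848/657763 G=14167040/3193777 H=8353792/1638155] → run G
t=25: vr[D=16673792/3193777 E=4110848/657763 G=16728064/3193777 H=8353792/1638155] → run H
t=26: vr[D=16673792/3193777 E=4110848/657763 G=16728064/3193777 H=10914816/1638155] → run D
t=27: vr[E=4110848/657763 G=16728064/3193777 H=10914816/1638155] → run G
t=28: vr[E=4110848/657763 H=10914816/1638155] → run E
t=29: vr[E=5391360/657763 H=10914816/1638155] → run H
t=30: vr[E=5391360/657763 H=2695168/327631] → run E
t=31: vr[E=6671872/657763 H=2695168/327631] → run H
t=32: vr[E=6671872/657763 H=16036864/1638155] → run H
t=33: vr[E=6671872/657763 H=18597888/1638155] → run E
t=34: vr[H=18597888/1638155] → run H
t=35: (idle)
t=36: (idle)
t=37: (idle)
t=38: (idle)
t=39: (idle)
t=40: (idle)
t=41: (idle)
t=42: (idle)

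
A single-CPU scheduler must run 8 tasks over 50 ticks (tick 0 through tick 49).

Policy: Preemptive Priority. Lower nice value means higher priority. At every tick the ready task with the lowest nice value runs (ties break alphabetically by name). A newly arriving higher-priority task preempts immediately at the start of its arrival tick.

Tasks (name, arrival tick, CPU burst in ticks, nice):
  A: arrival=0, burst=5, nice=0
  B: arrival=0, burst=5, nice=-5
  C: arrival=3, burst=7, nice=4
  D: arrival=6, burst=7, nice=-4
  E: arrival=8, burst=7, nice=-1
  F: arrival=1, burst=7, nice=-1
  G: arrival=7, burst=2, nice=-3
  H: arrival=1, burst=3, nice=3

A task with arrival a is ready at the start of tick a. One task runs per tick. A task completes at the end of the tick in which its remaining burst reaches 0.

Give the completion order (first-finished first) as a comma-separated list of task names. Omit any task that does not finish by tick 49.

completion order = B, D, G, E, F, A, H, C

t=0: ready={A,B} → run B
t=1: ready={A,B,F,H} → run B
t=2: ready={A,B,F,H} → run B
t=3: ready={A,B,C,F,H} → run B
t=4: ready={A,B,C,F,H} → run B
t=5: ready={A,C,F,H} → run F
t=6: ready={A,C,D,F,H} → run D
t=7: ready={A,C,D,F,G,H} → run D
t=8: ready={A,C,D,E,F,G,H} → run D
t=9: ready={A,C,D,E,F,G,H} → run D
t=10: ready={A,C,D,E,F,G,H} → run D
t=11: ready={A,C,D,E,F,G,H} → run D
t=12: ready={A,C,D,E,F,G,H} → run D
t=13: ready={A,C,E,F,G,H} → run G
t=14: ready={A,C,E,F,G,H} → run G
t=15: ready={A,C,E,F,H} → run E
t=16: ready={A,C,E,F,H} → run E
t=17: ready={A,C,E,F,H} → run E
t=18: ready={A,C,E,F,H} → run E
t=19: ready={A,C,E,F,H} → run E
t=20: ready={A,C,E,F,H} → run E
t=21: ready={A,C,E,F,H} → run E
t=22: ready={A,C,F,H} → run F
t=23: ready={A,C,F,H} → run F
t=24: ready={A,C,F,H} → run F
t=25: ready={A,C,F,H} → run F
t=26: ready={A,C,F,H} → run F
t=27: ready={A,C,F,H} → run F
t=28: ready={A,C,H} → run A
t=29: ready={A,C,H} → run A
t=30: ready={A,C,H} → run A
t=31: ready={A,C,H} → run A
t=32: ready={A,C,H} → run A
t=33: ready={C,H} → run H
t=34: ready={C,H} → run H
t=35: ready={C,H} → run H
t=36: ready={C} → run C
t=37: ready={C} → run C
t=38: ready={C} → run C
t=39: ready={C} → run C
t=40: ready={C} → run C
t=41: ready={C} → run C
t=42: ready={C} → run C
t=43: (idle)
t=44: (idle)
t=45: (idle)
t=46: (idle)
t=47: (idle)
t=48: (idle)
t=49: (idle)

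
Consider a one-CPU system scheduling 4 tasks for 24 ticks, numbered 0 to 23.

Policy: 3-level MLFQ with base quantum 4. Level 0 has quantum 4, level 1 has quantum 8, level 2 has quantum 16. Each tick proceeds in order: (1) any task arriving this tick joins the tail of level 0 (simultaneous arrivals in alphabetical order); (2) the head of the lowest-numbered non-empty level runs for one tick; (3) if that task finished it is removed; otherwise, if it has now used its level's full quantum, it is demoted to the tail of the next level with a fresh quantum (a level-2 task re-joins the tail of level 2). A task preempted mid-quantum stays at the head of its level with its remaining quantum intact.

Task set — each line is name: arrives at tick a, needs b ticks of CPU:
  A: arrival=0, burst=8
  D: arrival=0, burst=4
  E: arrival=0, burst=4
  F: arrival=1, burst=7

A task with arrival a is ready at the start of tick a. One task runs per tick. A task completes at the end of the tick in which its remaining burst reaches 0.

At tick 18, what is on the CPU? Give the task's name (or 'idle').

t=0: L0/L1/L2 = ADE/-/- → run A
t=1: L0/L1/L2 = ADEF/-/- → run A
t=2: L0/L1/L2 = ADEF/-/- → run A
t=3: L0/L1/L2 = ADEF/-/- → run A
t=4: L0/L1/L2 = DEF/A/- → run D
t=5: L0/L1/L2 = DEF/A/- → run D
t=6: L0/L1/L2 = DEF/A/- → run D
t=7: L0/L1/L2 = DEF/A/- → run D
t=8: L0/L1/L2 = EF/A/- → run E
t=9: L0/L1/L2 = EF/A/- → run E
t=10: L0/L1/L2 = EF/A/- → run E
t=11: L0/L1/L2 = EF/A/- → run E
t=12: L0/L1/L2 = F/A/- → run F
t=13: L0/L1/L2 = F/A/- → run F
t=14: L0/L1/L2 = F/A/- → run F
t=15: L0/L1/L2 = F/A/- → run F
t=16: L0/L1/L2 = -/AF/- → run A
t=17: L0/L1/L2 = -/AF/- → run A
t=18: L0/L1/L2 = -/AF/- → run A
t=19: L0/L1/L2 = -/AF/- → run A
t=20: L0/L1/L2 = -/F/- → run F
t=21: L0/L1/L2 = -/F/- → run F
t=22: L0/L1/L2 = -/F/- → run F
t=23: (idle)

running at tick 18 = A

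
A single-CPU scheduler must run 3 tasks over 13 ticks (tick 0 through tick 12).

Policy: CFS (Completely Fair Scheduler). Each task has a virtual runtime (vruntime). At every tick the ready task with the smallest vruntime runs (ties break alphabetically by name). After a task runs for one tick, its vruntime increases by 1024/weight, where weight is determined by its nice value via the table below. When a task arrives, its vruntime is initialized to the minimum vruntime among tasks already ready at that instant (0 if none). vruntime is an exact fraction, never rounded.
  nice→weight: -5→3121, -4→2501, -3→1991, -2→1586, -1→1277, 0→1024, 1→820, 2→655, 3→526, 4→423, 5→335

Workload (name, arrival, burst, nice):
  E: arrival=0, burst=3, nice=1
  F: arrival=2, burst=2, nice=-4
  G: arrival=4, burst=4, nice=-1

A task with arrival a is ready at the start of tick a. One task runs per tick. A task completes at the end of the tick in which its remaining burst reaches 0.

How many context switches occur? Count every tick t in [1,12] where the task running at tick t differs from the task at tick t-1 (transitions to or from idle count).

context switches = 3

t=0: vr[E=0] → run E
t=1: vr[E=256/205] → run E
t=2: vr[E=512/205 F=512/205] → run E
t=3: vr[F=512/205] → run F
t=4: vr[F=36352/12505 G=36352/12505] → run F
t=5: vr[G=36352/12505] → run G
t=6: vr[G=59226624/15968885] → run G
t=7: vr[G=72031744/15968885] → run G
t=8: vr[G=84836864/15968885] → run G
t=9: (idle)
t=10: (idle)
t=11: (idle)
t=12: (idle)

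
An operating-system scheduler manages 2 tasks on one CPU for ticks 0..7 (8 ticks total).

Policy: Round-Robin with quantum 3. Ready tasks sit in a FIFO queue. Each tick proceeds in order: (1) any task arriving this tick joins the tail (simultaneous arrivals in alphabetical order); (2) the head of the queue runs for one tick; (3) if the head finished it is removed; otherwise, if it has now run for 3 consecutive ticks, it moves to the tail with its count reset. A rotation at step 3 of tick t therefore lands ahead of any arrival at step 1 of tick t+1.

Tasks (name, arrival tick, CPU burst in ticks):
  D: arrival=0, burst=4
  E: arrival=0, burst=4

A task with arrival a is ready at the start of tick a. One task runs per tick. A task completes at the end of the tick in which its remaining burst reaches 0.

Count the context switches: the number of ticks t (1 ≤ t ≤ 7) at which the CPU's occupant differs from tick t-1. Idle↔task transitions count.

t=0: queue=[D,E] q_used=0 → run D
t=1: queue=[D,E] q_used=1 → run D
t=2: queue=[D,E] q_used=2 → run D
t=3: queue=[E,D] q_used=0 → run E
t=4: queue=[E,D] q_used=1 → run E
t=5: queue=[E,D] q_used=2 → run E
t=6: queue=[D,E] q_used=0 → run D
t=7: queue=[E] q_used=0 → run E

context switches = 3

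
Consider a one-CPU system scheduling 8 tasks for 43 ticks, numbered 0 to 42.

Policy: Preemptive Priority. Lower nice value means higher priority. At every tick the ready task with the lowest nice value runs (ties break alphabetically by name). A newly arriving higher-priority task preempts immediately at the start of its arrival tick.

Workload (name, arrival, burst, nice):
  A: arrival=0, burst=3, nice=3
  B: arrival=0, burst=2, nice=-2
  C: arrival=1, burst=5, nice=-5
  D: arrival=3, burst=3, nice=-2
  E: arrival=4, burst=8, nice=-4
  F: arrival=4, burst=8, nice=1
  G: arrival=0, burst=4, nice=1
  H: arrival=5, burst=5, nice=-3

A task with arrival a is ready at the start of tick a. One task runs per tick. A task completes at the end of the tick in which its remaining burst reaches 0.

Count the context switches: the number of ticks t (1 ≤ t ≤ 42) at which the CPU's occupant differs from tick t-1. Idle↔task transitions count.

context switches = 9

t=0: ready={A,B,G} → run B
t=1: ready={A,B,C,G} → run C
t=2: ready={A,B,C,G} → run C
t=3: ready={A,B,C,D,G} → run C
t=4: ready={A,B,C,D,E,F,G} → run C
t=5: ready={A,B,C,D,E,F,G,H} → run C
t=6: ready={A,B,D,E,F,G,H} → run E
t=7: ready={A,B,D,E,F,G,H} → run E
t=8: ready={A,B,D,E,F,G,H} → run E
t=9: ready={A,B,D,E,F,G,H} → run E
t=10: ready={A,B,D,E,F,G,H} → run E
t=11: ready={A,B,D,E,F,G,H} → run E
t=12: ready={A,B,D,E,F,G,H} → run E
t=13: ready={A,B,D,E,F,G,H} → run E
t=14: ready={A,B,D,F,G,H} → run H
t=15: ready={A,B,D,F,G,H} → run H
t=16: ready={A,B,D,F,G,H} → run H
t=17: ready={A,B,D,F,G,H} → run H
t=18: ready={A,B,D,F,G,H} → run H
t=19: ready={A,B,D,F,G} → run B
t=20: ready={A,D,F,G} → run D
t=21: ready={A,D,F,G} → run D
t=22: ready={A,D,F,G} → run D
t=23: ready={A,F,G} → run F
t=24: ready={A,F,G} → run F
t=25: ready={A,F,G} → run F
t=26: ready={A,F,G} → run F
t=27: ready={A,F,G} → run F
t=28: ready={A,F,G} → run F
t=29: ready={A,F,G} → run F
t=30: ready={A,F,G} → run F
t=31: ready={A,G} → run G
t=32: ready={A,G} → run G
t=33: ready={A,G} → run G
t=34: ready={A,G} → run G
t=35: ready={A} → run A
t=36: ready={A} → run A
t=37: ready={A} → run A
t=38: (idle)
t=39: (idle)
t=40: (idle)
t=41: (idle)
t=42: (idle)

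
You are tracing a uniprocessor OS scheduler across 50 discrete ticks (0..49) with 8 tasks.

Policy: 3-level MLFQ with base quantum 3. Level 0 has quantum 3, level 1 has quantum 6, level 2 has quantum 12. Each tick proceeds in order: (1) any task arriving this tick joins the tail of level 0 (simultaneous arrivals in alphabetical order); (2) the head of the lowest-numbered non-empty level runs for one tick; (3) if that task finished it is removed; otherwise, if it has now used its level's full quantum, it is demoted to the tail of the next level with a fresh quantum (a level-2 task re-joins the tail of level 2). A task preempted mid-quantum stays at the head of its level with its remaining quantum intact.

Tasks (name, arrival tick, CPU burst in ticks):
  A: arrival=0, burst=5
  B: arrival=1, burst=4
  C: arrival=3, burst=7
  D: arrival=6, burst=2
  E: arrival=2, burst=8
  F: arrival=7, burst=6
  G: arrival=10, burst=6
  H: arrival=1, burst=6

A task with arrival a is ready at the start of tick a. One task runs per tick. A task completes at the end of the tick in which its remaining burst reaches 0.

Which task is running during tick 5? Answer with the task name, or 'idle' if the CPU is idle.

running at tick 5 = B

t=0: L0/L1/L2 = A/-/- → run A
t=1: L0/L1/L2 = ABH/-/- → run A
t=2: L0/L1/L2 = ABHE/-/- → run A
t=3: L0/L1/L2 = BHEC/A/- → run B
t=4: L0/L1/L2 = BHEC/A/- → run B
t=5: L0/L1/L2 = BHEC/A/- → run B
t=6: L0/L1/L2 = HECD/AB/- → run H
t=7: L0/L1/L2 = HECDF/AB/- → run H
t=8: L0/L1/L2 = HECDF/AB/- → run H
t=9: L0/L1/L2 = ECDF/ABH/- → run E
t=10: L0/L1/L2 = ECDFG/ABH/- → run E
t=11: L0/L1/L2 = ECDFG/ABH/- → run E
t=12: L0/L1/L2 = CDFG/ABHE/- → run C
t=13: L0/L1/L2 = CDFG/ABHE/- → run C
t=14: L0/L1/L2 = CDFG/ABHE/- → run C
t=15: L0/L1/L2 = DFG/ABHEC/- → run D
t=16: L0/L1/L2 = DFG/ABHEC/- → run D
t=17: L0/L1/L2 = FG/ABHEC/- → run F
t=18: L0/L1/L2 = FG/ABHEC/- → run F
t=19: L0/L1/L2 = FG/ABHEC/- → run F
t=20: L0/L1/L2 = G/ABHECF/- → run G
t=21: L0/L1/L2 = G/ABHECF/- → run G
t=22: L0/L1/L2 = G/ABHECF/- → run G
t=23: L0/L1/L2 = -/ABHECFG/- → run A
t=24: L0/L1/L2 = -/ABHECFG/- → run A
t=25: L0/L1/L2 = -/BHECFG/- → run B
t=26: L0/L1/L2 = -/HECFG/- → run H
t=27: L0/L1/L2 = -/HECFG/- → run H
t=28: L0/L1/L2 = -/HECFG/- → run H
t=29: L0/L1/L2 = -/ECFG/- → run E
t=30: L0/L1/L2 = -/ECFG/- → run E
t=31: L0/L1/L2 = -/ECFG/- → run E
t=32: L0/L1/L2 = -/ECFG/- → run E
t=33: L0/L1/L2 = -/ECFG/- → run E
t=34: L0/L1/L2 = -/CFG/- → run C
t=35: L0/L1/L2 = -/CFG/- → run C
t=36: L0/L1/L2 = -/CFG/- → run C
t=37: L0/L1/L2 = -/CFG/- → run C
t=38: L0/L1/L2 = -/FG/- → run F
t=39: L0/L1/L2 = -/FG/- → run F
t=40: L0/L1/L2 = -/FG/- → run F
t=41: L0/L1/L2 = -/G/- → run G
t=42: L0/L1/L2 = -/G/- → run G
t=43: L0/L1/L2 = -/G/- → run G
t=44: (idle)
t=45: (idle)
t=46: (idle)
t=47: (idle)
t=48: (idle)
t=49: (idle)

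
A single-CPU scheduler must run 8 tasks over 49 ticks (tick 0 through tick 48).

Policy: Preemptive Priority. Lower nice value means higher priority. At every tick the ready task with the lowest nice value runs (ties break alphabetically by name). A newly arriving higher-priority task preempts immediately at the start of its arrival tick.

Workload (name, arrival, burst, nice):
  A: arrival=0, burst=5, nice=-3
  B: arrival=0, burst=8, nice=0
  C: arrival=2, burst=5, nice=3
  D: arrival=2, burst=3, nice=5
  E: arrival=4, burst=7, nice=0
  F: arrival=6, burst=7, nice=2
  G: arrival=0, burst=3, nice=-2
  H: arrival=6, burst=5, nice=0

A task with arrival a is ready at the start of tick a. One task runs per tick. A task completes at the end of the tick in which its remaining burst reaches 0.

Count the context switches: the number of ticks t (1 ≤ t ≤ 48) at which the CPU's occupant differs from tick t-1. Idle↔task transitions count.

t=0: ready={A,B,G} → run A
t=1: ready={A,B,G} → run A
t=2: ready={A,B,C,D,G} → run A
t=3: ready={A,B,C,D,G} → run A
t=4: ready={A,B,C,D,E,G} → run A
t=5: ready={B,C,D,E,G} → run G
t=6: ready={B,C,D,E,F,G,H} → run G
t=7: ready={B,C,D,E,F,G,H} → run G
t=8: ready={B,C,D,E,F,H} → run B
t=9: ready={B,C,D,E,F,H} → run B
t=10: ready={B,C,D,E,F,H} → run B
t=11: ready={B,C,D,E,F,H} → run B
t=12: ready={B,C,D,E,F,H} → run B
t=13: ready={B,C,D,E,F,H} → run B
t=14: ready={B,C,D,E,F,H} → run B
t=15: ready={B,C,D,E,F,H} → run B
t=16: ready={C,D,E,F,H} → run E
t=17: ready={C,D,E,F,H} → run E
t=18: ready={C,D,E,F,H} → run E
t=19: ready={C,D,E,F,H} → run E
t=20: ready={C,D,E,F,H} → run E
t=21: ready={C,D,E,F,H} → run E
t=22: ready={C,D,E,F,H} → run E
t=23: ready={C,D,F,H} → run H
t=24: ready={C,D,F,H} → run H
t=25: ready={C,D,F,H} → run H
t=26: ready={C,D,F,H} → run H
t=27: ready={C,D,F,H} → run H
t=28: ready={C,D,F} → run F
t=29: ready={C,D,F} → run F
t=30: ready={C,D,F} → run F
t=31: ready={C,D,F} → run F
t=32: ready={C,D,F} → run F
t=33: ready={C,D,F} → run F
t=34: ready={C,D,F} → run F
t=35: ready={C,D} → run C
t=36: ready={C,D} → run C
t=37: ready={C,D} → run C
t=38: ready={C,D} → run C
t=39: ready={C,D} → run C
t=40: ready={D} → run D
t=41: ready={D} → run D
t=42: ready={D} → run D
t=43: (idle)
t=44: (idle)
t=45: (idle)
t=46: (idle)
t=47: (idle)
t=48: (idle)

context switches = 8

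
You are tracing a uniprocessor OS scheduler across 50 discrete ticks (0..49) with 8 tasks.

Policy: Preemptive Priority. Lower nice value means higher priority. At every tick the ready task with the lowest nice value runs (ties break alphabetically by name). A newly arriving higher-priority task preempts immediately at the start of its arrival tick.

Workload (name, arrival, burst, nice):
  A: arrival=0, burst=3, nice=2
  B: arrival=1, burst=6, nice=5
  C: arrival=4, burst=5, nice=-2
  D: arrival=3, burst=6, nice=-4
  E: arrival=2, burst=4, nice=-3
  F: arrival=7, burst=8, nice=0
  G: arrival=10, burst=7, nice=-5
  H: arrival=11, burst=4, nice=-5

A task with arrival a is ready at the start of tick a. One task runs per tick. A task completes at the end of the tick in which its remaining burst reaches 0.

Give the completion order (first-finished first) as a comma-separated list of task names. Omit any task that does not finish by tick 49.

t=0: ready={A} → run A
t=1: ready={A,B} → run A
t=2: ready={A,B,E} → run E
t=3: ready={A,B,D,E} → run D
t=4: ready={A,B,C,D,E} → run D
t=5: ready={A,B,C,D,E} → run D
t=6: ready={A,B,C,D,E} → run D
t=7: ready={A,B,C,D,E,F} → run D
t=8: ready={A,B,C,D,E,F} → run D
t=9: ready={A,B,C,E,F} → run E
t=10: ready={A,B,C,E,F,G} → run G
t=11: ready={A,B,C,E,F,G,H} → run G
t=12: ready={A,B,C,E,F,G,H} → run G
t=13: ready={A,B,C,E,F,G,H} → run G
t=14: ready={A,B,C,E,F,G,H} → run G
t=15: ready={A,B,C,E,F,G,H} → run G
t=16: ready={A,B,C,E,F,G,H} → run G
t=17: ready={A,B,C,E,F,H} → run H
t=18: ready={A,B,C,E,F,H} → run H
t=19: ready={A,B,C,E,F,H} → run H
t=20: ready={A,B,C,E,F,H} → run H
t=21: ready={A,B,C,E,F} → run E
t=22: ready={A,B,C,E,F} → run E
t=23: ready={A,B,C,F} → run C
t=24: ready={A,B,C,F} → run C
t=25: ready={A,B,C,F} → run C
t=26: ready={A,B,C,F} → run C
t=27: ready={A,B,C,F} → run C
t=28: ready={A,B,F} → run F
t=29: ready={A,B,F} → run F
t=30: ready={A,B,F} → run F
t=31: ready={A,B,F} → run F
t=32: ready={A,B,F} → run F
t=33: ready={A,B,F} → run F
t=34: ready={A,B,F} → run F
t=35: ready={A,B,F} → run F
t=36: ready={A,B} → run A
t=37: ready={B} → run B
t=38: ready={B} → run B
t=39: ready={B} → run B
t=40: ready={B} → run B
t=41: ready={B} → run B
t=42: ready={B} → run B
t=43: (idle)
t=44: (idle)
t=45: (idle)
t=46: (idle)
t=47: (idle)
t=48: (idle)
t=49: (idle)

completion order = D, G, H, E, C, F, A, B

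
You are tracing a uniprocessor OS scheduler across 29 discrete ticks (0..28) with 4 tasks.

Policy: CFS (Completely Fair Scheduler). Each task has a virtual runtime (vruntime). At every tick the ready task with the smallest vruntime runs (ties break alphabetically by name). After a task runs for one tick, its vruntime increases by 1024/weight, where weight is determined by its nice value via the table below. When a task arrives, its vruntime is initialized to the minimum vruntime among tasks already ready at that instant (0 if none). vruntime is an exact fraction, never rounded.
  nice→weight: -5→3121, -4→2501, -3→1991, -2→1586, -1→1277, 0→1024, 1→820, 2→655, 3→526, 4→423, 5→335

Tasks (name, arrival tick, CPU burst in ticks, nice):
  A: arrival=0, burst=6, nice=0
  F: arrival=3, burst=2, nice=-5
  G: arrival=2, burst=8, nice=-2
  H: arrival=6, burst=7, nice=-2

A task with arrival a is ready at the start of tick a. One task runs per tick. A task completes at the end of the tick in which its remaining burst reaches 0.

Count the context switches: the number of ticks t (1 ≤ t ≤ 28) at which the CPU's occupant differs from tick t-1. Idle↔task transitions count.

t=0: vr[A=0] → run A
t=1: vr[A=1] → run A
t=2: vr[A=2 G=2] → run A
t=3: vr[A=3 F=2 G=2] → run F
t=4: vr[A=3 F=7266/3121 G=2] → run G
t=5: vr[A=3 F=7266/3121 G=2098/793] → run F
t=6: vr[A=3 G=2098/793 H=2098/793] → run G
t=7: vr[A=3 G=2610/793 H=2098/793] → run H
t=8: vr[A=3 G=2610/793 H=2610/793] → run A
t=9: vr[A=4 G=2610/793 H=2610/793] → run G
t=10: vr[A=4 G=3122/793 H=2610/793] → run H
t=11: vr[A=4 G=3122/793 H=3122/793] → run G
t=12: vr[A=4 G=3634/793 H=3122/793] → run H
t=13: vr[A=4 G=3634/793 H=3634/793] → run A
t=14: vr[A=5 G=3634/793 H=3634/793] → run G
t=15: vr[A=5 G=4146/793 H=3634/793] → run H
t=16: vr[A=5 G=4146/793 H=4146/793] → run A
t=17: vr[G=4146/793 H=4146/793] → run G
t=18: vr[G=4658/793 H=4146/793] → run H
t=19: vr[G=4658/793 H=4658/793] → run G
t=20: vr[G=5170/793 H=4658/793] → run H
t=21: vr[G=5170/793 H=5170/793] → run G
t=22: vr[H=5170/793] → run H
t=23: (idle)
t=24: (idle)
t=25: (idle)
t=26: (idle)
t=27: (idle)
t=28: (idle)

context switches = 21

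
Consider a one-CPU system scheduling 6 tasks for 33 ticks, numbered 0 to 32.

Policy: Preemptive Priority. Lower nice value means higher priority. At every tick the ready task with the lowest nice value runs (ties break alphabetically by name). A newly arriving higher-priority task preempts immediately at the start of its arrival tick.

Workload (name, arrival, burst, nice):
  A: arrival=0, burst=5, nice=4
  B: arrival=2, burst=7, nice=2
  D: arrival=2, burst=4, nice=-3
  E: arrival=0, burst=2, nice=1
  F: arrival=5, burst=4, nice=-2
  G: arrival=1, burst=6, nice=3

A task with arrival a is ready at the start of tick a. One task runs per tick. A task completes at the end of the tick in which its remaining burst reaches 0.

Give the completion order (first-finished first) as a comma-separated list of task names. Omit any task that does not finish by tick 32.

t=0: ready={A,E} → run E
t=1: ready={A,E,G} → run E
t=2: ready={A,B,D,G} → run D
t=3: ready={A,B,D,G} → run D
t=4: ready={A,B,D,G} → run D
t=5: ready={A,B,D,F,G} → run D
t=6: ready={A,B,F,G} → run F
t=7: ready={A,B,F,G} → run F
t=8: ready={A,B,F,G} → run F
t=9: ready={A,B,F,G} → run F
t=10: ready={A,B,G} → run B
t=11: ready={A,B,G} → run B
t=12: ready={A,B,G} → run B
t=13: ready={A,B,G} → run B
t=14: ready={A,B,G} → run B
t=15: ready={A,B,G} → run B
t=16: ready={A,B,G} → run B
t=17: ready={A,G} → run G
t=18: ready={A,G} → run G
t=19: ready={A,G} → run G
t=20: ready={A,G} → run G
t=21: ready={A,G} → run G
t=22: ready={A,G} → run G
t=23: ready={A} → run A
t=24: ready={A} → run A
t=25: ready={A} → run A
t=26: ready={A} → run A
t=27: ready={A} → run A
t=28: (idle)
t=29: (idle)
t=30: (idle)
t=31: (idle)
t=32: (idle)

completion order = E, D, F, B, G, A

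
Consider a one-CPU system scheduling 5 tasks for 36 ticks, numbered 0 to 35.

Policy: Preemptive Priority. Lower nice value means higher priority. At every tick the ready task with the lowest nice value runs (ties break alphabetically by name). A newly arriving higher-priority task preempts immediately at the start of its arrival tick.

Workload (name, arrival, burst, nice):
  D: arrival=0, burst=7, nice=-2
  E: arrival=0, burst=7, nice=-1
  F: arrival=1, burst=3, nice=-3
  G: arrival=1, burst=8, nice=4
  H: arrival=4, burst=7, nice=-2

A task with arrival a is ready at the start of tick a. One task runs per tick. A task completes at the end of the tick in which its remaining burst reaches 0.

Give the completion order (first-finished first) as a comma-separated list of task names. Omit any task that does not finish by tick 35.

t=0: ready={D,E} → run D
t=1: ready={D,E,F,G} → run F
t=2: ready={D,E,F,G} → run F
t=3: ready={D,E,F,G} → run F
t=4: ready={D,E,G,H} → run D
t=5: ready={D,E,G,H} → run D
t=6: ready={D,E,G,H} → run D
t=7: ready={D,E,G,H} → run D
t=8: ready={D,E,G,H} → run D
t=9: ready={D,E,G,H} → run D
t=10: ready={E,G,H} → run H
t=11: ready={E,G,H} → run H
t=12: ready={E,G,H} → run H
t=13: ready={E,G,H} → run H
t=14: ready={E,G,H} → run H
t=15: ready={E,G,H} → run H
t=16: ready={E,G,H} → run H
t=17: ready={E,G} → run E
t=18: ready={E,G} → run E
t=19: ready={E,G} → run E
t=20: ready={E,G} → run E
t=21: ready={E,G} → run E
t=22: ready={E,G} → run E
t=23: ready={E,G} → run E
t=24: ready={G} → run G
t=25: ready={G} → run G
t=26: ready={G} → run G
t=27: ready={G} → run G
t=28: ready={G} → run G
t=29: ready={G} → run G
t=30: ready={G} → run G
t=31: ready={G} → run G
t=32: (idle)
t=33: (idle)
t=34: (idle)
t=35: (idle)

completion order = F, D, H, E, G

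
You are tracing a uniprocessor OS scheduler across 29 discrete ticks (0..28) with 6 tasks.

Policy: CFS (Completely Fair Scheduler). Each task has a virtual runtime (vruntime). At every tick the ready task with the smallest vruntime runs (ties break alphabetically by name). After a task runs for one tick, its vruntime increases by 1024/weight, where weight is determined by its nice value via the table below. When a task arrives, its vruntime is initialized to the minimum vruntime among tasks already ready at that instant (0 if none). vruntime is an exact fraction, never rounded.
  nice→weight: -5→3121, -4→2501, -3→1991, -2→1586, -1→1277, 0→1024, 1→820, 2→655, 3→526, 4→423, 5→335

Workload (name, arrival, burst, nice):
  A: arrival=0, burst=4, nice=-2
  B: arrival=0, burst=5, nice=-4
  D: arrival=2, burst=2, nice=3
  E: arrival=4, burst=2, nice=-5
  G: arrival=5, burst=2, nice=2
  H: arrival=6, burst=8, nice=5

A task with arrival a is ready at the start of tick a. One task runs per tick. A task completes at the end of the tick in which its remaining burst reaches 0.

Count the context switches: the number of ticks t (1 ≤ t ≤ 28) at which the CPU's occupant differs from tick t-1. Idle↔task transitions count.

context switches = 16

t=0: vr[A=0 B=0] → run A
t=1: vr[A=512/793 B=0] → run B
t=2: vr[A=512/793 B=1024/2501 D=1024/2501] → run B
t=3: vr[A=512/793 B=2048/2501 D=1024/2501] → run D
t=4: vr[A=512/793 B=2048/2501 D=1549824/657763 E=512/793] → run A
t=5: vr[A=1024/793 B=2048/2501 D=1549824/657763 E=512/793 G=512/793] → run E
t=6: vr[A=1024/793 B=2048/2501 D=1549824/657763 E=2409984/2474953 G=512/793 H=512/793] → run G
t=7: vr[A=1024/793 B=2048/2501 D=1549824/657763 E=2409984/2474953 G=1147392/519415 H=512/793] → run H
t=8: vr[A=1024/793 B=2048/2501 D=1549824/657763 E=2409984/2474953 G=1147392/519415 H=983552/265655] → run B
t=9: vr[A=1024/793 B=3072/2501 D=1549824/657763 E=2409984/2474953 G=1147392/519415 H=983552/265655] → run E
t=10: vr[A=1024/793 B=3072/2501 D=1549824/657763 G=1147392/519415 H=983552/265655] → run B
t=11: vr[A=1024/793 B=4096/2501 D=1549824/657763 G=1147392/519415 H=983552/265655] → run A
t=12: vr[A=1536/793 B=4096/2501 D=1549824/657763 G=1147392/519415 H=983552/265655] → run B
t=13: vr[A=1536/793 D=1549824/657763 G=1147392/519415 H=983552/265655] → run A
t=14: vr[D=1549824/657763 G=1147392/519415 H=983552/265655] → run G
t=15: vr[D=1549824/657763 H=983552/265655] → run D
t=16: vr[H=983552/265655] → run H
t=17: vr[H=1795584/265655] → run H
t=18: vr[H=2607616/265655] → run H
t=19: vr[H=3419648/265655] → run H
t=20: vr[H=846336/53131] → run H
t=21: vr[H=5043712/265655] → run H
t=22: vr[H=5855744/265655] → run H
t=23: (idle)
t=24: (idle)
t=25: (idle)
t=26: (idle)
t=27: (idle)
t=28: (idle)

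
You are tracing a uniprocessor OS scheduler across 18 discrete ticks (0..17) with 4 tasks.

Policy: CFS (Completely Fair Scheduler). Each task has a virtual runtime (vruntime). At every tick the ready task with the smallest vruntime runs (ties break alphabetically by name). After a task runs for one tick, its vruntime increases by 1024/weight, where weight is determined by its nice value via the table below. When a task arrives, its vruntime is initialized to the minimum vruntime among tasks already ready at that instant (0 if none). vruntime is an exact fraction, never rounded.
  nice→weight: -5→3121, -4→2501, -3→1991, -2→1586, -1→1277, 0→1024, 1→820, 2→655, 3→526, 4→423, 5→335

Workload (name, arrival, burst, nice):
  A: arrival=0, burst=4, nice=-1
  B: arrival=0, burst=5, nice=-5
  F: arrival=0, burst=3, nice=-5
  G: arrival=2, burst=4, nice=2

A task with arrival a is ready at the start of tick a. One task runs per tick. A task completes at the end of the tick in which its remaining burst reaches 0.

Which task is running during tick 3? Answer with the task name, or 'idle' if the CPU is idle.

t=0: vr[A=0 B=0 F=0] → run A
t=1: vr[A=1024/1277 B=0 F=0] → run B
t=2: vr[A=1024/1277 B=1024/3121 F=0 G=0] → run F
t=3: vr[A=1024/1277 B=1024/3121 F=1024/3121 G=0] → run G
t=4: vr[A=1024/1277 B=1024/3121 F=1024/3121 G=1024/655] → run B
t=5: vr[A=1024/1277 B=2048/3121 F=1024/3121 G=1024/655] → run F
t=6: vr[A=1024/1277 B=2048/3121 F=2048/3121 G=1024/655] → run B
t=7: vr[A=1024/1277 B=3072/3121 F=2048/3121 G=1024/655] → run F
t=8: vr[A=1024/1277 B=3072/3121 G=1024/655] → run A
t=9: vr[A=2048/1277 B=3072/3121 G=1024/655] → run B
t=10: vr[A=2048/1277 B=4096/3121 G=1024/655] → run B
t=11: vr[A=2048/1277 G=1024/655] → run G
t=12: vr[A=2048/1277 G=2048/655] → run A
t=13: vr[A=3072/1277 G=2048/655] → run A
t=14: vr[G=2048/655] → run G
t=15: vr[G=3072/655] → run G
t=16: (idle)
t=17: (idle)

running at tick 3 = G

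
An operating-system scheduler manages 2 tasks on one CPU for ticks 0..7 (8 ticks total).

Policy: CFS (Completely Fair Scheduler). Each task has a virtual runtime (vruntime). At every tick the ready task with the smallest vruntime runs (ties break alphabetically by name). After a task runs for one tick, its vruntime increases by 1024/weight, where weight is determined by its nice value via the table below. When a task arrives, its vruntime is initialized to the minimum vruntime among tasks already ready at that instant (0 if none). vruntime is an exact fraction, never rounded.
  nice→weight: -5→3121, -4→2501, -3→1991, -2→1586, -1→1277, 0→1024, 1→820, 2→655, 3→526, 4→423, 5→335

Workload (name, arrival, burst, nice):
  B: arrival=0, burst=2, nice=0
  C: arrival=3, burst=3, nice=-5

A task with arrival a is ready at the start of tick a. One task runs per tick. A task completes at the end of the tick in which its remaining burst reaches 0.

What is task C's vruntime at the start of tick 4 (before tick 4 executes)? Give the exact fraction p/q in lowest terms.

t=0: vr[B=0] → run B
t=1: vr[B=1] → run B
t=2: (idle)
t=3: vr[C=0] → run C
t=4: vr[C=1024/3121] → run C
t=5: vr[C=2048/3121] → run C
t=6: (idle)
t=7: (idle)

vruntime(C, start of tick 4) = 1024/3121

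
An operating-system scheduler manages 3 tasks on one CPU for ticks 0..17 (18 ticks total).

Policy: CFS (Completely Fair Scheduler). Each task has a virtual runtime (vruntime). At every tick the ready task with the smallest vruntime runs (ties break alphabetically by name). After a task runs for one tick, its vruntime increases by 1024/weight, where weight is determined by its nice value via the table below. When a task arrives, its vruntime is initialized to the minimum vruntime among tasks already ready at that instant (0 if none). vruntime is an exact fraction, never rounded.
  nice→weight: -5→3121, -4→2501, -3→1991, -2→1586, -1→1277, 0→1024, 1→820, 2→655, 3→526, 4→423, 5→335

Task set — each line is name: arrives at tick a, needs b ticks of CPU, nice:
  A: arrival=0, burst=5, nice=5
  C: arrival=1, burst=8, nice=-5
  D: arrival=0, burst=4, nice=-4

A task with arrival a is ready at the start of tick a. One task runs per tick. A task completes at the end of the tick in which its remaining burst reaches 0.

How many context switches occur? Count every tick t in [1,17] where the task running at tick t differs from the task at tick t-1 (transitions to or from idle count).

t=0: vr[A=0 D=0] → run A
t=1: vr[A=1024/335 C=0 D=0] → run C
t=2: vr[A=1024/335 C=1024/3121 D=0] → run D
t=3: vr[A=1024/335 C=1024/3121 D=1024/2501] → run C
t=4: vr[A=1024/335 C=2048/3121 D=1024/2501] → run D
t=5: vr[A=1024/335 C=2048/3121 D=2048/2501] → run C
t=6: vr[A=1024/335 C=3072/3121 D=2048/2501] → run D
t=7: vr[A=1024/335 C=3072/3121 D=3072/2501] → run C
t=8: vr[A=1024/335 C=4096/3121 D=3072/2501] → run D
t=9: vr[A=1024/335 C=4096/3121] → run C
t=10: vr[A=1024/335 C=5120/3121] → run C
t=11: vr[A=1024/335 C=6144/3121] → run C
t=12: vr[A=1024/335 C=7168/3121] → run C
t=13: vr[A=1024/335] → run A
t=14: vr[A=2048/335] → run A
t=15: vr[A=3072/335] → run A
t=16: vr[A=4096/335] → run A
t=17: (idle)

context switches = 11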